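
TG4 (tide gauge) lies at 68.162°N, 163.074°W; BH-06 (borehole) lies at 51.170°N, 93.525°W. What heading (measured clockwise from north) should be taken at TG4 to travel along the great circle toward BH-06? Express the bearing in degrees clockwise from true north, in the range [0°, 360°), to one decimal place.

81.6°

Δλ = 69.5490°
y = sin Δλ · cos φ₂ = 0.587492
x = cos φ₁ sin φ₂ − sin φ₁ cos φ₂ cos Δλ = 0.086418
θ = atan2(y, x) = 81.6320° → 81.6320° (mod 360°)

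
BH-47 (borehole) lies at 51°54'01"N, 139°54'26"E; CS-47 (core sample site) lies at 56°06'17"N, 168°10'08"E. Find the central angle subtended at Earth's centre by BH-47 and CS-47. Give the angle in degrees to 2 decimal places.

17.00°

BH-47: φ = +51.90028°, λ = +139.90722°
CS-47: φ = +56.10472°, λ = +168.16889°
Δφ = 4.2044°,  Δλ = 28.2617°
a = sin²(Δφ/2) + cos φ₁ cos φ₂ sin²(Δλ/2) = 0.021855
c = 2·arcsin(√a) = 0.296758 rad = 17.0030°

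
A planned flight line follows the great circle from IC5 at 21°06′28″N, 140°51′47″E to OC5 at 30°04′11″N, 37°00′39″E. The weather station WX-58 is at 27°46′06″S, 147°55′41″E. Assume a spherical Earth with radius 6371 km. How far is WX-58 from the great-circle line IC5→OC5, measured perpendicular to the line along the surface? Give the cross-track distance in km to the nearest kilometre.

3879 km

IC5: φ = +21.10778°, λ = +140.86306°
OC5: φ = +30.06972°, λ = +37.01083°
WX-58: φ = -27.76833°, λ = +147.92806°
δ₁₃ = central angle IC5→WX-58 = 0.861339 rad  (haversine)
θ₁₃ = bearing IC5→WX-58 = 171.753°,  θ₁₂ = bearing IC5→OC5 = 302.826°
dₓₜ = R·arcsin(sin δ₁₃ · sin(θ₁₃ − θ₁₂)) = 6371·arcsin(0.75872·sin(-131.073°)) = -3879.347 km
|dₓₜ| = 3879.347 km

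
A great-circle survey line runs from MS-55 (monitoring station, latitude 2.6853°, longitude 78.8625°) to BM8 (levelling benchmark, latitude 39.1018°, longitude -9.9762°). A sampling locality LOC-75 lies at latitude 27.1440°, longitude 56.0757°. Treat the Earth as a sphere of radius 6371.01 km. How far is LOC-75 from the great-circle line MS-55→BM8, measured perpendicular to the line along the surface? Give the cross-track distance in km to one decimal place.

683.0 km

δ₁₃ = central angle MS-55→LOC-75 = 0.571881 rad  (haversine)
θ₁₃ = bearing MS-55→LOC-75 = 320.446°,  θ₁₂ = bearing MS-55→BM8 = 309.044°
dₓₜ = R·arcsin(sin δ₁₃ · sin(θ₁₃ − θ₁₂)) = 6371.01·arcsin(0.54121·sin(11.402°)) = 682.980 km
|dₓₜ| = 682.980 km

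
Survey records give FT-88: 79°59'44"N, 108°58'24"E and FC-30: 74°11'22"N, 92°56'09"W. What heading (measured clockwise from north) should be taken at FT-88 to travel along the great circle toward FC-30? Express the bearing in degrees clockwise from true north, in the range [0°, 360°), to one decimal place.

13.7°

FT-88: φ = +79.99556°, λ = +108.97333°
FC-30: φ = +74.18944°, λ = -92.93583°
Δλ = 158.0908°
y = sin Δλ · cos φ₂ = 0.101664
x = cos φ₁ sin φ₂ − sin φ₁ cos φ₂ cos Δλ = 0.416088
θ = atan2(y, x) = 13.7302° → 13.7302° (mod 360°)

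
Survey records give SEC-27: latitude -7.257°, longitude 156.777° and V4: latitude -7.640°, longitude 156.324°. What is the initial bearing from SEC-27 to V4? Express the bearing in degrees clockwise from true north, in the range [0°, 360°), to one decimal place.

229.5°

Δλ = -0.4530°
y = sin Δλ · cos φ₂ = -0.007836
x = cos φ₁ sin φ₂ − sin φ₁ cos φ₂ cos Δλ = -0.006688
θ = atan2(y, x) = -130.4824° → 229.5176° (mod 360°)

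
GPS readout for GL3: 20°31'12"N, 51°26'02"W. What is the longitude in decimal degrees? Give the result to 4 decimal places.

51.4339°W

51° + 26′/60 + 2″/3600 = 51 + 0.43333 + 0.00056 = 51.4339°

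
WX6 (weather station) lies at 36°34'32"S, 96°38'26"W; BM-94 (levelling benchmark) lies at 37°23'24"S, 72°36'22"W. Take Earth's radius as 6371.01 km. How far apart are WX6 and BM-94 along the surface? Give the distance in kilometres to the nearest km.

WX6: φ = -36.57556°, λ = -96.64056°
BM-94: φ = -37.39000°, λ = -72.60611°
Δφ = -0.8144°,  Δλ = 24.0344°
a = sin²(Δφ/2) + cos φ₁ cos φ₂ sin²(Δλ/2) = 0.027710
c = 2·arcsin(√a) = 0.334484 rad = 19.1645°
d = R·c = 6371.01 × 0.334484 = 2131.0 km

2131 km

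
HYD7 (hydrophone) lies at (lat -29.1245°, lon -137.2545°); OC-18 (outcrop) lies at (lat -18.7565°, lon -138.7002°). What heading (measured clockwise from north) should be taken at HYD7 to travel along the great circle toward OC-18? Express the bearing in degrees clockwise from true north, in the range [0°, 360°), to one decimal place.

Δλ = -1.4457°
y = sin Δλ · cos φ₂ = -0.023890
x = cos φ₁ sin φ₂ − sin φ₁ cos φ₂ cos Δλ = 0.179823
θ = atan2(y, x) = -7.5675° → 352.4325° (mod 360°)

352.4°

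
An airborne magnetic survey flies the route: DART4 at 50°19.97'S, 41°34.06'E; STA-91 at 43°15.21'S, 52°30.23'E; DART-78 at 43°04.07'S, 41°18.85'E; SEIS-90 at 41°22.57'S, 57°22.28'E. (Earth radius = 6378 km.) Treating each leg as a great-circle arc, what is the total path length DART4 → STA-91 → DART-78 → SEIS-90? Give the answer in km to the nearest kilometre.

DART4: φ = -50.33283°, λ = +41.56767°
STA-91: φ = -43.25350°, λ = +52.50383°
DART-78: φ = -43.06783°, λ = +41.31417°
SEIS-90: φ = -41.37617°, λ = +57.37133°
DART4→STA-91: c = 0.179499 rad, d = 1144.84 km
STA-91→DART-78: c = 0.142387 rad, d = 908.15 km
DART-78→SEIS-90: c = 0.209297 rad, d = 1334.90 km
Total = 1144.84 + 908.15 + 1334.90 = 3387.89 km

3388 km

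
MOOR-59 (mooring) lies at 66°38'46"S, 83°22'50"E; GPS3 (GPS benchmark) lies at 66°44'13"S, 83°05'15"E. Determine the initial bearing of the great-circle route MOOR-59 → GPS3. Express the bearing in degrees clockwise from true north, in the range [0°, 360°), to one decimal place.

MOOR-59: φ = -66.64611°, λ = +83.38056°
GPS3: φ = -66.73694°, λ = +83.08750°
Δλ = -0.2931°
y = sin Δλ · cos φ₂ = -0.002020
x = cos φ₁ sin φ₂ − sin φ₁ cos φ₂ cos Δλ = -0.001590
θ = atan2(y, x) = -128.2075° → 231.7925° (mod 360°)

231.8°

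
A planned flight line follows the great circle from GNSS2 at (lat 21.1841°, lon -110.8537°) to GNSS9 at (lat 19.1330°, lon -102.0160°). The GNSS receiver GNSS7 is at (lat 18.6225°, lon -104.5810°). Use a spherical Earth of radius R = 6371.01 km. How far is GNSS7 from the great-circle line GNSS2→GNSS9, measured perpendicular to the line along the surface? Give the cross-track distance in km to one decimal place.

δ₁₃ = central angle GNSS2→GNSS7 = 0.112213 rad  (haversine)
θ₁₃ = bearing GNSS2→GNSS7 = 112.384°,  θ₁₂ = bearing GNSS2→GNSS9 = 102.334°
dₓₜ = R·arcsin(sin δ₁₃ · sin(θ₁₃ − θ₁₂)) = 6371.01·arcsin(0.11198·sin(10.051°)) = 124.511 km
|dₓₜ| = 124.511 km

124.5 km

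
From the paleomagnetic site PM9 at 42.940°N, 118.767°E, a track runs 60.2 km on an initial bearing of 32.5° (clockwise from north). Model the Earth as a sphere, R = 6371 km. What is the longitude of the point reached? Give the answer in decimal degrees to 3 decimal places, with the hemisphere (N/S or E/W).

119.167°E

δ = d/R = 60.2/6371 = 0.009449 rad
φ₂ = arcsin(sin φ₁ cos δ + cos φ₁ sin δ cos θ)
   = arcsin(0.68123·0.99996 + 0.73207·0.00945·0.84339) = 43.39591°
λ₂ = λ₁ + atan2(sin θ sin δ cos φ₁, cos δ − sin φ₁ sin φ₂) = 119.16733°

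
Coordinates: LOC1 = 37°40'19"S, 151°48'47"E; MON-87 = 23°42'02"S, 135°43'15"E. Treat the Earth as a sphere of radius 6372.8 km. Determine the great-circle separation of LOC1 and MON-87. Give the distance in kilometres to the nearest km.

LOC1: φ = -37.67194°, λ = +151.81306°
MON-87: φ = -23.70056°, λ = +135.72083°
Δφ = 13.9714°,  Δλ = -16.0922°
a = sin²(Δφ/2) + cos φ₁ cos φ₂ sin²(Δλ/2) = 0.028991
c = 2·arcsin(√a) = 0.342203 rad = 19.6068°
d = R·c = 6372.8 × 0.342203 = 2180.8 km

2181 km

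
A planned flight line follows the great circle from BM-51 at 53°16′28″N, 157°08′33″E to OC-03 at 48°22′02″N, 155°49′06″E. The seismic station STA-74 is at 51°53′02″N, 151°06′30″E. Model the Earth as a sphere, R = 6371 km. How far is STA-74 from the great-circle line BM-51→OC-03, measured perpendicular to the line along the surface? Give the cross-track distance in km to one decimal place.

BM-51: φ = +53.27444°, λ = +157.14250°
OC-03: φ = +48.36722°, λ = +155.81833°
STA-74: φ = +51.88389°, λ = +151.10833°
δ₁₃ = central angle BM-51→STA-74 = 0.068418 rad  (haversine)
θ₁₃ = bearing BM-51→STA-74 = 251.647°,  θ₁₂ = bearing BM-51→OC-03 = 190.191°
dₓₜ = R·arcsin(sin δ₁₃ · sin(θ₁₃ − θ₁₂)) = 6371·arcsin(0.06836·sin(61.455°)) = 382.837 km
|dₓₜ| = 382.837 km

382.8 km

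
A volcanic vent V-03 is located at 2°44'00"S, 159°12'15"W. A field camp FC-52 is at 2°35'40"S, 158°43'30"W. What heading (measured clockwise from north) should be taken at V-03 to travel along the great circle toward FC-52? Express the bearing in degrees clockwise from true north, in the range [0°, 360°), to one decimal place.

73.8°

V-03: φ = -2.73333°, λ = -159.20417°
FC-52: φ = -2.59444°, λ = -158.72500°
Δλ = 0.4792°
y = sin Δλ · cos φ₂ = 0.008354
x = cos φ₁ sin φ₂ − sin φ₁ cos φ₂ cos Δλ = 0.002422
θ = atan2(y, x) = 73.8302° → 73.8302° (mod 360°)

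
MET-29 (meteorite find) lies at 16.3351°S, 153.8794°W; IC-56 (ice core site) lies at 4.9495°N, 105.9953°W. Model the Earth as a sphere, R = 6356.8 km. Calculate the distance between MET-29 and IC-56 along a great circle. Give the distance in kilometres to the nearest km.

Δφ = 21.2846°,  Δλ = 47.8841°
a = sin²(Δφ/2) + cos φ₁ cos φ₂ sin²(Δλ/2) = 0.191552
c = 2·arcsin(√a) = 0.906004 rad = 51.9102°
d = R·c = 6356.8 × 0.906004 = 5759.3 km

5759 km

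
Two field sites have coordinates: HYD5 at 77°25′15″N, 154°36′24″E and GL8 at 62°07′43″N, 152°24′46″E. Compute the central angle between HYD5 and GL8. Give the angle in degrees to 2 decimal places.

15.31°

HYD5: φ = +77.42083°, λ = +154.60667°
GL8: φ = +62.12861°, λ = +152.41278°
Δφ = -15.2922°,  Δλ = -2.1939°
a = sin²(Δφ/2) + cos φ₁ cos φ₂ sin²(Δλ/2) = 0.017741
c = 2·arcsin(√a) = 0.267182 rad = 15.3084°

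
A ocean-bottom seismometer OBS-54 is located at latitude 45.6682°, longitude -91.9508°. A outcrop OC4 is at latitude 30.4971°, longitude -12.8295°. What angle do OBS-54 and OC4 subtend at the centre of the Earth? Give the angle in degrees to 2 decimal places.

61.53°

Δφ = -15.1711°,  Δλ = 79.1213°
a = sin²(Δφ/2) + cos φ₁ cos φ₂ sin²(Δλ/2) = 0.261673
c = 2·arcsin(√a) = 1.073951 rad = 61.5329°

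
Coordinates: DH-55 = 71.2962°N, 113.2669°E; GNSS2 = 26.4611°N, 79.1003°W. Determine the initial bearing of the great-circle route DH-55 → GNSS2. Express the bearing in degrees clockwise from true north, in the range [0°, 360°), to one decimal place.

11.2°

Δλ = 167.6328°
y = sin Δλ · cos φ₂ = 0.191738
x = cos φ₁ sin φ₂ − sin φ₁ cos φ₂ cos Δλ = 0.971172
θ = atan2(y, x) = 11.1683° → 11.1683° (mod 360°)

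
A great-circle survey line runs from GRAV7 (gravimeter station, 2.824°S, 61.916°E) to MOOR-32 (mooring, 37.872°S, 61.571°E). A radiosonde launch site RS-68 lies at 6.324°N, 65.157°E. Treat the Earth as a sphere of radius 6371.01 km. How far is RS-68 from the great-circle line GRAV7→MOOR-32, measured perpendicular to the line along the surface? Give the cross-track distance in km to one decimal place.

δ₁₃ = central angle GRAV7→RS-68 = 0.169358 rad  (haversine)
θ₁₃ = bearing GRAV7→RS-68 = 19.474°,  θ₁₂ = bearing GRAV7→MOOR-32 = 180.474°
dₓₜ = R·arcsin(sin δ₁₃ · sin(θ₁₃ − θ₁₂)) = 6371.01·arcsin(0.16855·sin(-161.000°)) = -349.784 km
|dₓₜ| = 349.784 km

349.8 km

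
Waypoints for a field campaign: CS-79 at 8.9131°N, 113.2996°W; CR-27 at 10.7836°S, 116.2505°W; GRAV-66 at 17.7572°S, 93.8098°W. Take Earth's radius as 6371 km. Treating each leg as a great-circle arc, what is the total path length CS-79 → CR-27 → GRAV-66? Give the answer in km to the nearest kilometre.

4751 km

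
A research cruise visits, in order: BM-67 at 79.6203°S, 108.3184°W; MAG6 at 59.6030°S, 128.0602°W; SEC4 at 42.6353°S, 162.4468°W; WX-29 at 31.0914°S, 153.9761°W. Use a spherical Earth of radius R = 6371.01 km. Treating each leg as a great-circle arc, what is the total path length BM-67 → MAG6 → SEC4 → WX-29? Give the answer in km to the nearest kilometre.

BM-67→MAG6: c = 0.364699 rad, d = 2323.50 km
MAG6→SEC4: c = 0.470332 rad, d = 2996.49 km
SEC4→WX-29: c = 0.233341 rad, d = 1486.62 km
Total = 2323.50 + 2996.49 + 1486.62 = 6806.61 km

6807 km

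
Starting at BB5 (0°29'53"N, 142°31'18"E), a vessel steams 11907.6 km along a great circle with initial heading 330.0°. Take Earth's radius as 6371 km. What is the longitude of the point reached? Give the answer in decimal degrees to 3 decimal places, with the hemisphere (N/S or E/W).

BB5: φ = +0.49806°, λ = +142.52167°
δ = d/R = 11907.6/6371 = 1.869032 rad
φ₂ = arcsin(sin φ₁ cos δ + cos φ₁ sin δ cos θ)
   = arcsin(0.00869·-0.29383 + 0.99996·0.95586·0.86603) = 55.60985°
λ₂ = λ₁ + atan2(sin θ sin δ cos φ₁, cos δ − sin φ₁ sin φ₂) = 20.31730°

20.317°E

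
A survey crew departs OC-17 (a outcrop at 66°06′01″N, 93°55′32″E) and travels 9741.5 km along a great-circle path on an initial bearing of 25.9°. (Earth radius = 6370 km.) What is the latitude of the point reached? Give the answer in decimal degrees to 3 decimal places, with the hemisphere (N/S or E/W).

23.708°N

OC-17: φ = +66.10028°, λ = +93.92556°
δ = d/R = 9741.5/6370 = 1.529278 rad
φ₂ = arcsin(sin φ₁ cos δ + cos φ₁ sin δ cos θ)
   = arcsin(0.91426·0.04151 + 0.40514·0.99914·0.89956) = 23.70814°
λ₂ = λ₁ + atan2(sin θ sin δ cos φ₁, cos δ − sin φ₁ sin φ₂) = -114.54142°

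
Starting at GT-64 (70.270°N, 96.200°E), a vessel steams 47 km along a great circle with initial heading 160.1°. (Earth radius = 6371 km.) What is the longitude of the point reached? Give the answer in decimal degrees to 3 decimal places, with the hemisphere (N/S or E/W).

96.618°E

δ = d/R = 47/6371 = 0.007377 rad
φ₂ = arcsin(sin φ₁ cos δ + cos φ₁ sin δ cos θ)
   = arcsin(0.94129·0.99997 + 0.33759·0.00738·-0.94029) = 69.87206°
λ₂ = λ₁ + atan2(sin θ sin δ cos φ₁, cos δ − sin φ₁ sin φ₂) = 96.61809°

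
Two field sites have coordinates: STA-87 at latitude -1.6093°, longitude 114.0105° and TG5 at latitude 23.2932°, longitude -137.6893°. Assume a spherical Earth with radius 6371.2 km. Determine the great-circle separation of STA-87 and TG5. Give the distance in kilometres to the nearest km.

11945 km

Δφ = 24.9025°,  Δλ = 108.3002°
a = sin²(Δφ/2) + cos φ₁ cos φ₂ sin²(Δλ/2) = 0.649697
c = 2·arcsin(√a) = 1.874854 rad = 107.4212°
d = R·c = 6371.2 × 1.874854 = 11945.1 km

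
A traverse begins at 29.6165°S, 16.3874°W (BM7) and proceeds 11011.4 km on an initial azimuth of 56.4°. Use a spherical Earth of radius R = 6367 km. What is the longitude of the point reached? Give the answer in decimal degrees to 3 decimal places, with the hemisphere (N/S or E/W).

64.447°E

δ = d/R = 11011.4/6367 = 1.729449 rad
φ₂ = arcsin(sin φ₁ cos δ + cos φ₁ sin δ cos θ)
   = arcsin(-0.49419·-0.15799 + 0.86935·0.98744·0.55339) = 33.58178°
λ₂ = λ₁ + atan2(sin θ sin δ cos φ₁, cos δ − sin φ₁ sin φ₂) = 64.44718°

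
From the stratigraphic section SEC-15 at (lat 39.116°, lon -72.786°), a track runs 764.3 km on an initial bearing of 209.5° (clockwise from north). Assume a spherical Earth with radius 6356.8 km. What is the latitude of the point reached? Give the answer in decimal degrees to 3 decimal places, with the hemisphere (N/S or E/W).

33.048°N

δ = d/R = 764.3/6356.8 = 0.120233 rad
φ₂ = arcsin(sin φ₁ cos δ + cos φ₁ sin δ cos θ)
   = arcsin(0.63089·0.99278 + 0.77587·0.11994·-0.87036) = 33.04802°
λ₂ = λ₁ + atan2(sin θ sin δ cos φ₁, cos δ − sin φ₁ sin φ₂) = -76.82659°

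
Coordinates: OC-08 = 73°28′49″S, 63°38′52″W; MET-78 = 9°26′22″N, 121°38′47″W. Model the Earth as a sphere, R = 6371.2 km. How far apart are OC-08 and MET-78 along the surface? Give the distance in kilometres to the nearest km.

10063 km

OC-08: φ = -73.48028°, λ = -63.64778°
MET-78: φ = +9.43944°, λ = -121.64639°
Δφ = 82.9197°,  Δλ = -57.9986°
a = sin²(Δφ/2) + cos φ₁ cos φ₂ sin²(Δλ/2) = 0.504295
c = 2·arcsin(√a) = 1.579386 rad = 90.4922°
d = R·c = 6371.2 × 1.579386 = 10062.6 km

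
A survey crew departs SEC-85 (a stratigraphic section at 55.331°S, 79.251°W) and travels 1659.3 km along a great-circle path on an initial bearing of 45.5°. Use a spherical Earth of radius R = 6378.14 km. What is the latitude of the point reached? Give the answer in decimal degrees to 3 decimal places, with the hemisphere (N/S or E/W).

δ = d/R = 1659.3/6378.14 = 0.260154 rad
φ₂ = arcsin(sin φ₁ cos δ + cos φ₁ sin δ cos θ)
   = arcsin(-0.82245·0.96635 + 0.56883·0.25723·0.70091) = -43.80601°
λ₂ = λ₁ + atan2(sin θ sin δ cos φ₁, cos δ − sin φ₁ sin φ₂) = -64.52349°

43.806°S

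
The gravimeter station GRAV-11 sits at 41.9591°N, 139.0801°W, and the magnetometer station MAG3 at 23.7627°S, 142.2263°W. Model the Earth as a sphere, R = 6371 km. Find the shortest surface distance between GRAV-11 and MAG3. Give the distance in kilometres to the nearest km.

Δφ = -65.7218°,  Δλ = -3.1462°
a = sin²(Δφ/2) + cos φ₁ cos φ₂ sin²(Δλ/2) = 0.294929
c = 2·arcsin(√a) = 1.148187 rad = 65.7863°
d = R·c = 6371 × 1.148187 = 7315.1 km

7315 km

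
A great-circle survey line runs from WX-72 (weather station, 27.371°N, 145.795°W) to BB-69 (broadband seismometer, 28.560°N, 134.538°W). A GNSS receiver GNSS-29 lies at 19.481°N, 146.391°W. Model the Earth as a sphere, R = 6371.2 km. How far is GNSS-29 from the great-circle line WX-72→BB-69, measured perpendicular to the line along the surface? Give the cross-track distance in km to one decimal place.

854.9 km

δ₁₃ = central angle WX-72→GNSS-29 = 0.138036 rad  (haversine)
θ₁₃ = bearing WX-72→GNSS-29 = 184.087°,  θ₁₂ = bearing WX-72→BB-69 = 80.556°
dₓₜ = R·arcsin(sin δ₁₃ · sin(θ₁₃ − θ₁₂)) = 6371.2·arcsin(0.13760·sin(103.531°)) = 854.896 km
|dₓₜ| = 854.896 km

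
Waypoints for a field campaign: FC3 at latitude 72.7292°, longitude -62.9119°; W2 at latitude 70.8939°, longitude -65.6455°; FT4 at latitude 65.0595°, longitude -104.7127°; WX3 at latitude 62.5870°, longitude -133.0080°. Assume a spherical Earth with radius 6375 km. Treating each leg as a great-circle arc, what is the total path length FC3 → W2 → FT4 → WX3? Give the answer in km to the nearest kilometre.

FC3→W2: c = 0.035316 rad, d = 225.14 km
W2→FT4: c = 0.269294 rad, d = 1716.75 km
FT4→WX3: c = 0.220115 rad, d = 1403.23 km
Total = 225.14 + 1716.75 + 1403.23 = 3345.12 km

3345 km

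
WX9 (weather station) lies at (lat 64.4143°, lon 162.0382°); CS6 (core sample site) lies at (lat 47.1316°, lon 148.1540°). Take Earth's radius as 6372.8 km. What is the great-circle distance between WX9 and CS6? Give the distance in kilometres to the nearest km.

Δφ = -17.2827°,  Δλ = -13.8842°
a = sin²(Δφ/2) + cos φ₁ cos φ₂ sin²(Δλ/2) = 0.026867
c = 2·arcsin(√a) = 0.329308 rad = 18.8679°
d = R·c = 6372.8 × 0.329308 = 2098.6 km

2099 km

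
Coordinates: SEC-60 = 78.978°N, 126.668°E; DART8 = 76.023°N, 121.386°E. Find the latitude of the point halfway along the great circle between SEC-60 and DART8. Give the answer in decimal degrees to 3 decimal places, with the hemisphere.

Bx = cos φ₂ cos Δλ = 0.240507,  By = cos φ₂ sin Δλ = -0.022235
φₘ = atan2(sin φ₁ + sin φ₂, √((cos φ₁ + Bx)² + By²)) = 77.51319°
λₘ = λ₁ + atan2(By, cos φ₁ + Bx) = 123.71951°

77.513°N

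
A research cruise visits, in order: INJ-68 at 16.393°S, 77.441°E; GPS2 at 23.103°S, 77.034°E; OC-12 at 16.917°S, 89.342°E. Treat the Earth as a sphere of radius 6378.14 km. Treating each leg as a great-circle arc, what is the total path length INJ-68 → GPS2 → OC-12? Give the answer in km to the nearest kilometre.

2207 km

INJ-68→GPS2: c = 0.117302 rad, d = 748.17 km
GPS2→OC-12: c = 0.228747 rad, d = 1458.98 km
Total = 748.17 + 1458.98 = 2207.15 km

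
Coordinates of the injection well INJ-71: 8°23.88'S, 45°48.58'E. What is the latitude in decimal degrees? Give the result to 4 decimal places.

8.3980°S

8° + 23.88′/60 = 8 + 0.39800 = 8.3980°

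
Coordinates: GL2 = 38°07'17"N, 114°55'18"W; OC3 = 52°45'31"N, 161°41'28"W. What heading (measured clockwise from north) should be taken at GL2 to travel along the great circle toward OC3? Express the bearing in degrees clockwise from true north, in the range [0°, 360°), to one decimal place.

GL2: φ = +38.12139°, λ = -114.92167°
OC3: φ = +52.75861°, λ = -161.69111°
Δλ = -46.7694°
y = sin Δλ · cos φ₂ = -0.440932
x = cos φ₁ sin φ₂ − sin φ₁ cos φ₂ cos Δλ = 0.370403
θ = atan2(y, x) = -49.9682° → 310.0318° (mod 360°)

310.0°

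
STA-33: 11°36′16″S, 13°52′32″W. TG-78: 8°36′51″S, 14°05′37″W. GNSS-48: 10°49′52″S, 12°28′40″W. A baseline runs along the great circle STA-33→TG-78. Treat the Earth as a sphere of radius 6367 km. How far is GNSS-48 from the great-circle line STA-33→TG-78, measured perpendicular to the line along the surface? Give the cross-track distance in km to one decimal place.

STA-33: φ = -11.60444°, λ = -13.87556°
TG-78: φ = -8.61417°, λ = -14.09361°
GNSS-48: φ = -10.83111°, λ = -12.47778°
δ₁₃ = central angle STA-33→GNSS-48 = 0.027474 rad  (haversine)
θ₁₃ = bearing STA-33→GNSS-48 = 60.713°,  θ₁₂ = bearing STA-33→TG-78 = 355.874°
dₓₜ = R·arcsin(sin δ₁₃ · sin(θ₁₃ − θ₁₂)) = 6367·arcsin(0.02747·sin(-295.161°)) = 158.323 km
|dₓₜ| = 158.323 km

158.3 km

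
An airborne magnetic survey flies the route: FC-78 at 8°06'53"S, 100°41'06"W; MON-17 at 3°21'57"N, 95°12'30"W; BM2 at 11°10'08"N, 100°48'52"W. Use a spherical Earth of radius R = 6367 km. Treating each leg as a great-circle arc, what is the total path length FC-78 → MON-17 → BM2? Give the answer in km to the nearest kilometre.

2477 km

FC-78: φ = -8.11472°, λ = -100.68500°
MON-17: φ = +3.36583°, λ = -95.20833°
BM2: φ = +11.16889°, λ = -100.81444°
FC-78→MON-17: c = 0.221900 rad, d = 1412.84 km
MON-17→BM2: c = 0.167190 rad, d = 1064.50 km
Total = 1412.84 + 1064.50 = 2477.34 km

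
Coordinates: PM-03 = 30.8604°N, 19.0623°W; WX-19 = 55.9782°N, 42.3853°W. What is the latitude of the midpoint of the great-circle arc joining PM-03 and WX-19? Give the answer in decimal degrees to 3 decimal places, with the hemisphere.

43.989°N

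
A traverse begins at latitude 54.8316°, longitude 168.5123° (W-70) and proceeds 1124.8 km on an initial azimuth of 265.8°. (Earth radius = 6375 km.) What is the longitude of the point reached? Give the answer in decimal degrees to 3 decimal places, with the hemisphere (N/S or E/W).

151.650°E

δ = d/R = 1124.8/6375 = 0.176439 rad
φ₂ = arcsin(sin φ₁ cos δ + cos φ₁ sin δ cos θ)
   = arcsin(0.81746·0.98447 + 0.57598·0.17553·-0.07324) = 52.87942°
λ₂ = λ₁ + atan2(sin θ sin δ cos φ₁, cos δ − sin φ₁ sin φ₂) = 151.65033°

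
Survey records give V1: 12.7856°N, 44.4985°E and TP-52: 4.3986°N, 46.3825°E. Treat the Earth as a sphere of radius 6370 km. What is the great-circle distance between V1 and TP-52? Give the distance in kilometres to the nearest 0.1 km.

955.1 km

Δφ = -8.3870°,  Δλ = 1.8840°
a = sin²(Δφ/2) + cos φ₁ cos φ₂ sin²(Δλ/2) = 0.005610
c = 2·arcsin(√a) = 0.149941 rad = 8.5910°
d = R·c = 6370 × 0.149941 = 955.1 km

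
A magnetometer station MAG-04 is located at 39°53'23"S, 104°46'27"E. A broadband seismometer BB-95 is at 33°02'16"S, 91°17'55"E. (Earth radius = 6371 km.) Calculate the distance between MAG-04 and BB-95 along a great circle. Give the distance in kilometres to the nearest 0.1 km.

MAG-04: φ = -39.88972°, λ = +104.77417°
BB-95: φ = -33.03778°, λ = +91.29861°
Δφ = 6.8519°,  Δλ = -13.4756°
a = sin²(Δφ/2) + cos φ₁ cos φ₂ sin²(Δλ/2) = 0.012425
c = 2·arcsin(√a) = 0.223401 rad = 12.7999°
d = R·c = 6371 × 0.223401 = 1423.3 km

1423.3 km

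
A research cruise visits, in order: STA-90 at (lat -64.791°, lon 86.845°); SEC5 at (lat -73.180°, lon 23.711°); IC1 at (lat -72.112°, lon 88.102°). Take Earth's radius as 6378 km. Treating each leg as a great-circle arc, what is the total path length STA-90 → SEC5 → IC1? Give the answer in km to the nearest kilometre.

STA-90→SEC5: c = 0.398229 rad, d = 2539.90 km
SEC5→IC1: c = 0.319597 rad, d = 2038.39 km
Total = 2539.90 + 2038.39 = 4578.29 km

4578 km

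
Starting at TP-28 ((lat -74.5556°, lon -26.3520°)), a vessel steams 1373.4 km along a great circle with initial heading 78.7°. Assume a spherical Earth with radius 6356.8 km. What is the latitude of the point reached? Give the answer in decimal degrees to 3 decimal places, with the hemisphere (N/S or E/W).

δ = d/R = 1373.4/6356.8 = 0.216052 rad
φ₂ = arcsin(sin φ₁ cos δ + cos φ₁ sin δ cos θ)
   = arcsin(-0.96389·0.97675 + 0.26630·0.21438·0.19595) = -68.48068°
λ₂ = λ₁ + atan2(sin θ sin δ cos φ₁, cos δ − sin φ₁ sin φ₂) = 8.61426°

68.481°S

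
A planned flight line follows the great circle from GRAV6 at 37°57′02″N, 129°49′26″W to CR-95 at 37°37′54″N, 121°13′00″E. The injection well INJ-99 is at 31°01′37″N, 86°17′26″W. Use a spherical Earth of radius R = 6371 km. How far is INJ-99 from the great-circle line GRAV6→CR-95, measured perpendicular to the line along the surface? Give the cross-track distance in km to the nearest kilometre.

GRAV6: φ = +37.95056°, λ = -129.82389°
CR-95: φ = +37.63167°, λ = +121.21667°
INJ-99: φ = +31.02694°, λ = -86.29056°
δ₁₃ = central angle GRAV6→INJ-99 = 0.631968 rad  (haversine)
θ₁₃ = bearing GRAV6→INJ-99 = 87.634°,  θ₁₂ = bearing GRAV6→CR-95 = 310.501°
dₓₜ = R·arcsin(sin δ₁₃ · sin(θ₁₃ − θ₁₂)) = 6371·arcsin(0.59073·sin(-222.867°)) = 2634.809 km
|dₓₜ| = 2634.809 km

2635 km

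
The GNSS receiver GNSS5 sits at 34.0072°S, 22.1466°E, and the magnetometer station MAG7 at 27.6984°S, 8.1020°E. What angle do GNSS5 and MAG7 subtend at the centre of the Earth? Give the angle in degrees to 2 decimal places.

13.59°

Δφ = 6.3088°,  Δλ = -14.0446°
a = sin²(Δφ/2) + cos φ₁ cos φ₂ sin²(Δλ/2) = 0.013998
c = 2·arcsin(√a) = 0.237184 rad = 13.5896°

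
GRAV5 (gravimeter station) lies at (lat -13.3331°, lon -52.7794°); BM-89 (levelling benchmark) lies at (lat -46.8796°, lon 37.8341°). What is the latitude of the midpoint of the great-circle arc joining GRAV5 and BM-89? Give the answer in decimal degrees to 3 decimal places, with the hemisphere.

Bx = cos φ₂ cos Δλ = -0.007319,  By = cos φ₂ sin Δλ = 0.683495
φₘ = atan2(sin φ₁ + sin φ₂, √((cos φ₁ + Bx)² + By²)) = -39.07165°
λₘ = λ₁ + atan2(By, cos φ₁ + Bx) = -17.49040°

39.072°S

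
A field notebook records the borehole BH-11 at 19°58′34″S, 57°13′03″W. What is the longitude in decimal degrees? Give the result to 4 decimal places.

57° + 13′/60 + 3″/3600 = 57 + 0.21667 + 0.00083 = 57.2175°

57.2175°W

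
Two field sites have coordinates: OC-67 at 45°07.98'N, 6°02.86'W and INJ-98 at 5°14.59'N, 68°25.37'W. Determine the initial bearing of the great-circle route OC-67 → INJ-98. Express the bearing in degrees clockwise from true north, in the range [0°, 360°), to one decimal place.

OC-67: φ = +45.13300°, λ = -6.04767°
INJ-98: φ = +5.24317°, λ = -68.42283°
Δλ = -62.3752°
y = sin Δλ · cos φ₂ = -0.882296
x = cos φ₁ sin φ₂ − sin φ₁ cos φ₂ cos Δλ = -0.262789
θ = atan2(y, x) = -106.5860° → 253.4140° (mod 360°)

253.4°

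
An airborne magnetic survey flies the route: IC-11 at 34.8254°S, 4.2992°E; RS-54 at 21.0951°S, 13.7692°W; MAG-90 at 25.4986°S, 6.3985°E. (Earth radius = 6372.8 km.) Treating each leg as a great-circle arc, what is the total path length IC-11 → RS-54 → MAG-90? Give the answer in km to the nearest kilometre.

IC-11→RS-54: c = 0.366309 rad, d = 2334.41 km
RS-54→MAG-90: c = 0.331926 rad, d = 2115.30 km
Total = 2334.41 + 2115.30 = 4449.71 km

4450 km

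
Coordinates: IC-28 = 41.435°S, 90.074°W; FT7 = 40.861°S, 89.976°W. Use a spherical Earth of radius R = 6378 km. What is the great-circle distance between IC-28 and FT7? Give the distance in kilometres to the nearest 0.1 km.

Δφ = 0.5740°,  Δλ = 0.0980°
a = sin²(Δφ/2) + cos φ₁ cos φ₂ sin²(Δλ/2) = 0.000026
c = 2·arcsin(√a) = 0.010101 rad = 0.5787°
d = R·c = 6378 × 0.010101 = 64.4 km

64.4 km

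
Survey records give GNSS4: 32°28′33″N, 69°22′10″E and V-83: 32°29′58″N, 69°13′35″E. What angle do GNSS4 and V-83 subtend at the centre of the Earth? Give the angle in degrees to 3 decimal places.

GNSS4: φ = +32.47583°, λ = +69.36944°
V-83: φ = +32.49944°, λ = +69.22639°
Δφ = 0.0236°,  Δλ = -0.1431°
a = sin²(Δφ/2) + cos φ₁ cos φ₂ sin²(Δλ/2) = 0.000001
c = 2·arcsin(√a) = 0.002146 rad = 0.1230°

0.123°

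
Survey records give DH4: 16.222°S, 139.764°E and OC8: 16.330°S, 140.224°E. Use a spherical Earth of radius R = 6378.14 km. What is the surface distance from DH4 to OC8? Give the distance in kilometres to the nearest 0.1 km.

Δφ = -0.1080°,  Δλ = 0.4600°
a = sin²(Δφ/2) + cos φ₁ cos φ₂ sin²(Δλ/2) = 0.000016
c = 2·arcsin(√a) = 0.007934 rad = 0.4546°
d = R·c = 6378.14 × 0.007934 = 50.6 km

50.6 km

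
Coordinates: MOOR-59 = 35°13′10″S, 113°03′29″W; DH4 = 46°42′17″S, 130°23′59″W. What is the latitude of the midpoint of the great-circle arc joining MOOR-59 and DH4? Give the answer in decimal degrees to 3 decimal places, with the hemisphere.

MOOR-59: φ = -35.21944°, λ = -113.05806°
DH4: φ = -46.70472°, λ = -130.39972°
Bx = cos φ₂ cos Δλ = 0.654587,  By = cos φ₂ sin Δλ = -0.204403
φₘ = atan2(sin φ₁ + sin φ₂, √((cos φ₁ + Bx)² + By²)) = -41.28587°
λₘ = λ₁ + atan2(By, cos φ₁ + Bx) = -120.96611°

41.286°S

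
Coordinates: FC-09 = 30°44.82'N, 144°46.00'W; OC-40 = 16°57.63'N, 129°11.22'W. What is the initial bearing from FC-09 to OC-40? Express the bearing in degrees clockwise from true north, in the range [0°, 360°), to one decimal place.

FC-09: φ = +30.74700°, λ = -144.76667°
OC-40: φ = +16.96050°, λ = -129.18700°
Δλ = 15.5797°
y = sin Δλ · cos φ₂ = 0.256896
x = cos φ₁ sin φ₂ − sin φ₁ cos φ₂ cos Δλ = -0.220337
θ = atan2(y, x) = 130.6193° → 130.6193° (mod 360°)

130.6°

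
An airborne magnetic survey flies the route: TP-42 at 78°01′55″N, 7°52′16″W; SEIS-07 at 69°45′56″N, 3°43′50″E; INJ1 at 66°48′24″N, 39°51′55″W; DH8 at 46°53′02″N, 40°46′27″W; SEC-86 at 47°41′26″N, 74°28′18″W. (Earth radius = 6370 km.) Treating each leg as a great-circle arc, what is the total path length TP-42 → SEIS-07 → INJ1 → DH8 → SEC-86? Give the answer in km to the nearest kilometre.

TP-42: φ = +78.03194°, λ = -7.87111°
SEIS-07: φ = +69.76556°, λ = +3.73056°
INJ1: φ = +66.80667°, λ = -39.86528°
DH8: φ = +46.88389°, λ = -40.77417°
SEC-86: φ = +47.69056°, λ = -74.47167°
TP-42→SEIS-07: c = 0.154133 rad, d = 981.83 km
SEIS-07→INJ1: c = 0.279830 rad, d = 1782.52 km
INJ1→DH8: c = 0.347817 rad, d = 2215.60 km
DH8→SEC-86: c = 0.396033 rad, d = 2522.73 km
Total = 981.83 + 1782.52 + 2215.60 + 2522.73 = 7502.67 km

7503 km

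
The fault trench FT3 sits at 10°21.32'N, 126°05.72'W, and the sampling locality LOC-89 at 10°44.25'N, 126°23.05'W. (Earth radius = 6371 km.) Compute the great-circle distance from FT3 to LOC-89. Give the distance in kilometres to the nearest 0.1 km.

FT3: φ = +10.35533°, λ = -126.09533°
LOC-89: φ = +10.73750°, λ = -126.38417°
Δφ = 0.3822°,  Δλ = -0.2888°
a = sin²(Δφ/2) + cos φ₁ cos φ₂ sin²(Δλ/2) = 0.000017
c = 2·arcsin(√a) = 0.008310 rad = 0.4761°
d = R·c = 6371 × 0.008310 = 52.9 km

52.9 km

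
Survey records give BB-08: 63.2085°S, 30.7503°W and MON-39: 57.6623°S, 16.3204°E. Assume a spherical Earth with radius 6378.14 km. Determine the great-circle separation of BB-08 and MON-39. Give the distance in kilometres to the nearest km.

2594 km

Δφ = 5.5462°,  Δλ = 47.0707°
a = sin²(Δφ/2) + cos φ₁ cos φ₂ sin²(Δλ/2) = 0.040786
c = 2·arcsin(√a) = 0.406707 rad = 23.3026°
d = R·c = 6378.14 × 0.406707 = 2594.0 km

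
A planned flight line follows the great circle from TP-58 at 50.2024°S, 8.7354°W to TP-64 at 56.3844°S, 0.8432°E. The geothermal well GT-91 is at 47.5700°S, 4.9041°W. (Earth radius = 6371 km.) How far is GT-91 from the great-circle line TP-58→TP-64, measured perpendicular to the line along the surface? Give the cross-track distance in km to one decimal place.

403.0 km

δ₁₃ = central angle TP-58→GT-91 = 0.063578 rad  (haversine)
θ₁₃ = bearing TP-58→GT-91 = 45.199°,  θ₁₂ = bearing TP-58→TP-64 = 140.964°
dₓₜ = R·arcsin(sin δ₁₃ · sin(θ₁₃ − θ₁₂)) = 6371·arcsin(0.06353·sin(-95.765°)) = -403.002 km
|dₓₜ| = 403.002 km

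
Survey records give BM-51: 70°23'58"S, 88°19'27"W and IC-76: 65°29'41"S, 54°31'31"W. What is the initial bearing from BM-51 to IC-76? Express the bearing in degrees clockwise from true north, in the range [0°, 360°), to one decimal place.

BM-51: φ = -70.39944°, λ = -88.32417°
IC-76: φ = -65.49472°, λ = -54.52528°
Δλ = 33.7989°
y = sin Δλ · cos φ₂ = 0.230732
x = cos φ₁ sin φ₂ − sin φ₁ cos φ₂ cos Δλ = 0.019462
θ = atan2(y, x) = 85.1786° → 85.1786° (mod 360°)

85.2°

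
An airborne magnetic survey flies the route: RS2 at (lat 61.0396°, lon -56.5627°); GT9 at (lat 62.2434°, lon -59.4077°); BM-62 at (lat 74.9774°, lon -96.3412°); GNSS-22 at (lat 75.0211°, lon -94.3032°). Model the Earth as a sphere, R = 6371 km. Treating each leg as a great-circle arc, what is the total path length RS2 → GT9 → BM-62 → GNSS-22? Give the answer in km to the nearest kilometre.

RS2→GT9: c = 0.031581 rad, d = 201.20 km
GT9→BM-62: c = 0.313757 rad, d = 1998.95 km
BM-62→GNSS-22: c = 0.009238 rad, d = 58.85 km
Total = 201.20 + 1998.95 + 58.85 = 2259.00 km

2259 km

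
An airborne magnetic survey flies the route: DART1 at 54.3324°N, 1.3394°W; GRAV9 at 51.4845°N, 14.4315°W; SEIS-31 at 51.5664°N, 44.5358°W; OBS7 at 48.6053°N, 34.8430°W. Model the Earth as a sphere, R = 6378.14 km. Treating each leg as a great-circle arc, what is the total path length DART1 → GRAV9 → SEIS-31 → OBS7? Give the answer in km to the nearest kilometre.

3769 km

DART1→GRAV9: c = 0.146233 rad, d = 932.70 km
GRAV9→SEIS-31: c = 0.324577 rad, d = 2070.20 km
SEIS-31→OBS7: c = 0.120096 rad, d = 765.99 km
Total = 932.70 + 2070.20 + 765.99 = 3768.88 km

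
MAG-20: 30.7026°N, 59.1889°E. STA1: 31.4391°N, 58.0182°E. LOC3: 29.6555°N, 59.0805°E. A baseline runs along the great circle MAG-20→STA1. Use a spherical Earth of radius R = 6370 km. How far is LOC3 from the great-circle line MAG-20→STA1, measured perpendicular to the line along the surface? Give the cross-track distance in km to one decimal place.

99.7 km

δ₁₃ = central angle MAG-20→LOC3 = 0.018348 rad  (haversine)
θ₁₃ = bearing MAG-20→LOC3 = 185.141°,  θ₁₂ = bearing MAG-20→STA1 = 306.598°
dₓₜ = R·arcsin(sin δ₁₃ · sin(θ₁₃ − θ₁₂)) = 6370·arcsin(0.01835·sin(-121.457°)) = -99.701 km
|dₓₜ| = 99.701 km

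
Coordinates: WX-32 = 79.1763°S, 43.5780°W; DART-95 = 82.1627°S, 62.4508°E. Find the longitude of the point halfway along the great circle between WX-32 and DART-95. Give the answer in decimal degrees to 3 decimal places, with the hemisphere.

2.459°W

Bx = cos φ₂ cos Δλ = -0.037652,  By = cos φ₂ sin Δλ = 0.131059
φₘ = atan2(sin φ₁ + sin φ₂, √((cos φ₁ + Bx)² + By²)) = -84.23176°
λₘ = λ₁ + atan2(By, cos φ₁ + Bx) = -2.45903°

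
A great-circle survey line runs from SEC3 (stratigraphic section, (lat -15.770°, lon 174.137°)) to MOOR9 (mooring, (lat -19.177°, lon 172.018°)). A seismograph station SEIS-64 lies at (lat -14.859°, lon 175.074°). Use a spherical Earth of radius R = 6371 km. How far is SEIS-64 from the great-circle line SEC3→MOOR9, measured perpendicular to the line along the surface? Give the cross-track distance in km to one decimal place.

35.8 km

δ₁₃ = central angle SEC3→SEIS-64 = 0.022396 rad  (haversine)
θ₁₃ = bearing SEC3→SEIS-64 = 44.895°,  θ₁₂ = bearing SEC3→MOOR9 = 210.367°
dₓₜ = R·arcsin(sin δ₁₃ · sin(θ₁₃ − θ₁₂)) = 6371·arcsin(0.02239·sin(-165.472°)) = -35.791 km
|dₓₜ| = 35.791 km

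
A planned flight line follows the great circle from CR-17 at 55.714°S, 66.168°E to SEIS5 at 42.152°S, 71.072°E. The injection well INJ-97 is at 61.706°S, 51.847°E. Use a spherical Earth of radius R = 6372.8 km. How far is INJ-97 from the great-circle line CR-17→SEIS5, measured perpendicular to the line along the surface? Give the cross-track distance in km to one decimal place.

525.9 km

δ₁₃ = central angle CR-17→INJ-97 = 0.166088 rad  (haversine)
θ₁₃ = bearing CR-17→INJ-97 = 225.168°,  θ₁₂ = bearing CR-17→SEIS5 = 15.263°
dₓₜ = R·arcsin(sin δ₁₃ · sin(θ₁₃ − θ₁₂)) = 6372.8·arcsin(0.16533·sin(209.905°)) = -525.874 km
|dₓₜ| = 525.874 km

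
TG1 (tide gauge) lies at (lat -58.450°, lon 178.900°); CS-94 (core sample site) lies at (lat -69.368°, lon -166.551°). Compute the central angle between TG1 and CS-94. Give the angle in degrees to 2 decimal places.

12.58°

Δφ = -10.9180°,  Δλ = 14.5490°
a = sin²(Δφ/2) + cos φ₁ cos φ₂ sin²(Δλ/2) = 0.012006
c = 2·arcsin(√a) = 0.219589 rad = 12.5815°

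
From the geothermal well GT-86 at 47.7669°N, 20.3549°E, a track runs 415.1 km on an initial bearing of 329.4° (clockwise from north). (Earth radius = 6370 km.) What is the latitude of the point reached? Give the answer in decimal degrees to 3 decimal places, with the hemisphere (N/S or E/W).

δ = d/R = 415.1/6370 = 0.065165 rad
φ₂ = arcsin(sin φ₁ cos δ + cos φ₁ sin δ cos θ)
   = arcsin(0.74042·0.99788 + 0.67215·0.06512·0.86074) = 50.94296°
λ₂ = λ₁ + atan2(sin θ sin δ cos φ₁, cos δ − sin φ₁ sin φ₂) = 17.33928°

50.943°N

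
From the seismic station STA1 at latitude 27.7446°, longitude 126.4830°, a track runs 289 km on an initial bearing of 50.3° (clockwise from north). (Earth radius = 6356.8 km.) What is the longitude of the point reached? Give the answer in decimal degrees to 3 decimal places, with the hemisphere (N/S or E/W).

δ = d/R = 289/6356.8 = 0.045463 rad
φ₂ = arcsin(sin φ₁ cos δ + cos φ₁ sin δ cos θ)
   = arcsin(0.46553·0.99897 + 0.88503·0.04545·0.63877) = 29.38942°
λ₂ = λ₁ + atan2(sin θ sin δ cos φ₁, cos δ − sin φ₁ sin φ₂) = 128.78302°

128.783°E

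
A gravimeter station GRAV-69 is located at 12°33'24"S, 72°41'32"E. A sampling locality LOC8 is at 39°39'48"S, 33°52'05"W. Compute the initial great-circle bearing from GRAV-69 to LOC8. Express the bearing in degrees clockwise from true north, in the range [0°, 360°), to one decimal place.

GRAV-69: φ = -12.55667°, λ = +72.69222°
LOC8: φ = -39.66333°, λ = -33.86806°
Δλ = -106.5603°
y = sin Δλ · cos φ₂ = -0.737877
x = cos φ₁ sin φ₂ − sin φ₁ cos φ₂ cos Δλ = -0.670710
θ = atan2(y, x) = -132.2700° → 227.7300° (mod 360°)

227.7°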